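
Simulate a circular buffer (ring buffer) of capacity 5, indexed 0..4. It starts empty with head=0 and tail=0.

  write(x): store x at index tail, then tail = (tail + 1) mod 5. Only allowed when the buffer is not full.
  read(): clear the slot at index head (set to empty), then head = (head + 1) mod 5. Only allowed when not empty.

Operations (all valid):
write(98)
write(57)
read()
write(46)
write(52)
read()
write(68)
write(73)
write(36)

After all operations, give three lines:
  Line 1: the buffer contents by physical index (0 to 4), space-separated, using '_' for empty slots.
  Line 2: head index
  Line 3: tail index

write(98): buf=[98 _ _ _ _], head=0, tail=1, size=1
write(57): buf=[98 57 _ _ _], head=0, tail=2, size=2
read(): buf=[_ 57 _ _ _], head=1, tail=2, size=1
write(46): buf=[_ 57 46 _ _], head=1, tail=3, size=2
write(52): buf=[_ 57 46 52 _], head=1, tail=4, size=3
read(): buf=[_ _ 46 52 _], head=2, tail=4, size=2
write(68): buf=[_ _ 46 52 68], head=2, tail=0, size=3
write(73): buf=[73 _ 46 52 68], head=2, tail=1, size=4
write(36): buf=[73 36 46 52 68], head=2, tail=2, size=5

Answer: 73 36 46 52 68
2
2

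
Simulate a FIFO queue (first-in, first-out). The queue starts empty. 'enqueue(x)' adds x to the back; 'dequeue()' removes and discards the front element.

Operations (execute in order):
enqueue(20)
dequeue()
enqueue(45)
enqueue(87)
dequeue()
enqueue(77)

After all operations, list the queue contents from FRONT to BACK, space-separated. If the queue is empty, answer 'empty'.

Answer: 87 77

Derivation:
enqueue(20): [20]
dequeue(): []
enqueue(45): [45]
enqueue(87): [45, 87]
dequeue(): [87]
enqueue(77): [87, 77]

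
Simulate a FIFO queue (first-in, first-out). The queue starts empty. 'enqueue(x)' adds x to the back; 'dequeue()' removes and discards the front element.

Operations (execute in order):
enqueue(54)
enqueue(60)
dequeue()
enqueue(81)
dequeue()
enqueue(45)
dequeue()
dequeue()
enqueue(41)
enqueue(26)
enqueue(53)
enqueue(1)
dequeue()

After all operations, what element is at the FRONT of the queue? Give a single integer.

Answer: 26

Derivation:
enqueue(54): queue = [54]
enqueue(60): queue = [54, 60]
dequeue(): queue = [60]
enqueue(81): queue = [60, 81]
dequeue(): queue = [81]
enqueue(45): queue = [81, 45]
dequeue(): queue = [45]
dequeue(): queue = []
enqueue(41): queue = [41]
enqueue(26): queue = [41, 26]
enqueue(53): queue = [41, 26, 53]
enqueue(1): queue = [41, 26, 53, 1]
dequeue(): queue = [26, 53, 1]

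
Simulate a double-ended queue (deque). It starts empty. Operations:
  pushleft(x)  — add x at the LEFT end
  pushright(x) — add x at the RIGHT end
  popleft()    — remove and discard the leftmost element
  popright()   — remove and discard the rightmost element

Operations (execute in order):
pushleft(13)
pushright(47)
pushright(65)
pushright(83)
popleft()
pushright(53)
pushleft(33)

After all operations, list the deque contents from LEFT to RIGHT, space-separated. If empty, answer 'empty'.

Answer: 33 47 65 83 53

Derivation:
pushleft(13): [13]
pushright(47): [13, 47]
pushright(65): [13, 47, 65]
pushright(83): [13, 47, 65, 83]
popleft(): [47, 65, 83]
pushright(53): [47, 65, 83, 53]
pushleft(33): [33, 47, 65, 83, 53]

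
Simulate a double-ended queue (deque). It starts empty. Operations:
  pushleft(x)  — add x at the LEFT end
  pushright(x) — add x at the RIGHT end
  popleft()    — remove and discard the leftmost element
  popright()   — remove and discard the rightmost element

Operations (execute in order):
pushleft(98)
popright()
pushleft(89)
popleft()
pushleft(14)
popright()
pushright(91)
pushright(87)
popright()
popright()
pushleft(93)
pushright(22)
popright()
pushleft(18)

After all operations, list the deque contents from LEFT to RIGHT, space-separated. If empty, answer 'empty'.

Answer: 18 93

Derivation:
pushleft(98): [98]
popright(): []
pushleft(89): [89]
popleft(): []
pushleft(14): [14]
popright(): []
pushright(91): [91]
pushright(87): [91, 87]
popright(): [91]
popright(): []
pushleft(93): [93]
pushright(22): [93, 22]
popright(): [93]
pushleft(18): [18, 93]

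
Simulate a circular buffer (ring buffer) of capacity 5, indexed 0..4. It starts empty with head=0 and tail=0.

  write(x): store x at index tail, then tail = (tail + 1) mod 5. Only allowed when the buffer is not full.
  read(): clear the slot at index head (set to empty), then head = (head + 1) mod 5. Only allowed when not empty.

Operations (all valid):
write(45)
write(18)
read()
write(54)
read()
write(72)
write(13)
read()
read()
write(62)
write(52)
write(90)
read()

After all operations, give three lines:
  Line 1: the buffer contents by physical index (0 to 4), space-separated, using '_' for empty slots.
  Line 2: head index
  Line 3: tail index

Answer: 62 52 90 _ _
0
3

Derivation:
write(45): buf=[45 _ _ _ _], head=0, tail=1, size=1
write(18): buf=[45 18 _ _ _], head=0, tail=2, size=2
read(): buf=[_ 18 _ _ _], head=1, tail=2, size=1
write(54): buf=[_ 18 54 _ _], head=1, tail=3, size=2
read(): buf=[_ _ 54 _ _], head=2, tail=3, size=1
write(72): buf=[_ _ 54 72 _], head=2, tail=4, size=2
write(13): buf=[_ _ 54 72 13], head=2, tail=0, size=3
read(): buf=[_ _ _ 72 13], head=3, tail=0, size=2
read(): buf=[_ _ _ _ 13], head=4, tail=0, size=1
write(62): buf=[62 _ _ _ 13], head=4, tail=1, size=2
write(52): buf=[62 52 _ _ 13], head=4, tail=2, size=3
write(90): buf=[62 52 90 _ 13], head=4, tail=3, size=4
read(): buf=[62 52 90 _ _], head=0, tail=3, size=3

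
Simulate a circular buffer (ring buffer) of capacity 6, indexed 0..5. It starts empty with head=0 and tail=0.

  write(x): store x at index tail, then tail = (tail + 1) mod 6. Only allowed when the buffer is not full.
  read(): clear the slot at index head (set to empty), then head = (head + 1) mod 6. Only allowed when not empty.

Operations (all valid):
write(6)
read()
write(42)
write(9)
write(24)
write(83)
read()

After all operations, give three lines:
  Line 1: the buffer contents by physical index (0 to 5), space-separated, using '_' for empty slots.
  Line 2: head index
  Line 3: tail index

Answer: _ _ 9 24 83 _
2
5

Derivation:
write(6): buf=[6 _ _ _ _ _], head=0, tail=1, size=1
read(): buf=[_ _ _ _ _ _], head=1, tail=1, size=0
write(42): buf=[_ 42 _ _ _ _], head=1, tail=2, size=1
write(9): buf=[_ 42 9 _ _ _], head=1, tail=3, size=2
write(24): buf=[_ 42 9 24 _ _], head=1, tail=4, size=3
write(83): buf=[_ 42 9 24 83 _], head=1, tail=5, size=4
read(): buf=[_ _ 9 24 83 _], head=2, tail=5, size=3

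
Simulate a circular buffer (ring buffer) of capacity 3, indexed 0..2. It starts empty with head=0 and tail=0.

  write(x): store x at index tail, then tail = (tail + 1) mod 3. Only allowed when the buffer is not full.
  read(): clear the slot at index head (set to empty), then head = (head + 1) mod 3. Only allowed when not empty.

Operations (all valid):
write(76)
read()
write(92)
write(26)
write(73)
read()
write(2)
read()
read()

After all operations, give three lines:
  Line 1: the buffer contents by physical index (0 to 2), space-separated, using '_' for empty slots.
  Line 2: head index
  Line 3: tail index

Answer: _ 2 _
1
2

Derivation:
write(76): buf=[76 _ _], head=0, tail=1, size=1
read(): buf=[_ _ _], head=1, tail=1, size=0
write(92): buf=[_ 92 _], head=1, tail=2, size=1
write(26): buf=[_ 92 26], head=1, tail=0, size=2
write(73): buf=[73 92 26], head=1, tail=1, size=3
read(): buf=[73 _ 26], head=2, tail=1, size=2
write(2): buf=[73 2 26], head=2, tail=2, size=3
read(): buf=[73 2 _], head=0, tail=2, size=2
read(): buf=[_ 2 _], head=1, tail=2, size=1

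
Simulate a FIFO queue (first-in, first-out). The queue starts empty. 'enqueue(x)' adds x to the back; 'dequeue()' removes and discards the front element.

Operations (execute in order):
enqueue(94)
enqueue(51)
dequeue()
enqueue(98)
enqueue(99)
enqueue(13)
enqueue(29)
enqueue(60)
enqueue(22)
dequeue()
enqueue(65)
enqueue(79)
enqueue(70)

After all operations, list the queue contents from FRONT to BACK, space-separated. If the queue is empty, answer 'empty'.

enqueue(94): [94]
enqueue(51): [94, 51]
dequeue(): [51]
enqueue(98): [51, 98]
enqueue(99): [51, 98, 99]
enqueue(13): [51, 98, 99, 13]
enqueue(29): [51, 98, 99, 13, 29]
enqueue(60): [51, 98, 99, 13, 29, 60]
enqueue(22): [51, 98, 99, 13, 29, 60, 22]
dequeue(): [98, 99, 13, 29, 60, 22]
enqueue(65): [98, 99, 13, 29, 60, 22, 65]
enqueue(79): [98, 99, 13, 29, 60, 22, 65, 79]
enqueue(70): [98, 99, 13, 29, 60, 22, 65, 79, 70]

Answer: 98 99 13 29 60 22 65 79 70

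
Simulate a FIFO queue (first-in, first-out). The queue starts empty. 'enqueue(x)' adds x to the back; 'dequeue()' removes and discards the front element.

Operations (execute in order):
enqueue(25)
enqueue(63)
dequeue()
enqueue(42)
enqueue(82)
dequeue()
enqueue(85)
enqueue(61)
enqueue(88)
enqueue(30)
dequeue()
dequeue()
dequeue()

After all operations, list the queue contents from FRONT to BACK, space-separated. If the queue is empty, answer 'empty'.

Answer: 61 88 30

Derivation:
enqueue(25): [25]
enqueue(63): [25, 63]
dequeue(): [63]
enqueue(42): [63, 42]
enqueue(82): [63, 42, 82]
dequeue(): [42, 82]
enqueue(85): [42, 82, 85]
enqueue(61): [42, 82, 85, 61]
enqueue(88): [42, 82, 85, 61, 88]
enqueue(30): [42, 82, 85, 61, 88, 30]
dequeue(): [82, 85, 61, 88, 30]
dequeue(): [85, 61, 88, 30]
dequeue(): [61, 88, 30]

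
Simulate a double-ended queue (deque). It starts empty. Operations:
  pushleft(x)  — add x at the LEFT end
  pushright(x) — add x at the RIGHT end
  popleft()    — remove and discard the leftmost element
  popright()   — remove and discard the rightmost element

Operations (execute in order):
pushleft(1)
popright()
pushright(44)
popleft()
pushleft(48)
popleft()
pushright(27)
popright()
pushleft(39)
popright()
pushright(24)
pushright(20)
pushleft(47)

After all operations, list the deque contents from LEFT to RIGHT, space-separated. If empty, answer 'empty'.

Answer: 47 24 20

Derivation:
pushleft(1): [1]
popright(): []
pushright(44): [44]
popleft(): []
pushleft(48): [48]
popleft(): []
pushright(27): [27]
popright(): []
pushleft(39): [39]
popright(): []
pushright(24): [24]
pushright(20): [24, 20]
pushleft(47): [47, 24, 20]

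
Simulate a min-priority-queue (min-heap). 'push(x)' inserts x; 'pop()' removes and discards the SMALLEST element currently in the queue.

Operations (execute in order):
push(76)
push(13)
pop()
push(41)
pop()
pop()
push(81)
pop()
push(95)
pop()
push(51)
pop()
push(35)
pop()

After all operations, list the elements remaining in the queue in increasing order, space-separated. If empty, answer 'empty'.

push(76): heap contents = [76]
push(13): heap contents = [13, 76]
pop() → 13: heap contents = [76]
push(41): heap contents = [41, 76]
pop() → 41: heap contents = [76]
pop() → 76: heap contents = []
push(81): heap contents = [81]
pop() → 81: heap contents = []
push(95): heap contents = [95]
pop() → 95: heap contents = []
push(51): heap contents = [51]
pop() → 51: heap contents = []
push(35): heap contents = [35]
pop() → 35: heap contents = []

Answer: empty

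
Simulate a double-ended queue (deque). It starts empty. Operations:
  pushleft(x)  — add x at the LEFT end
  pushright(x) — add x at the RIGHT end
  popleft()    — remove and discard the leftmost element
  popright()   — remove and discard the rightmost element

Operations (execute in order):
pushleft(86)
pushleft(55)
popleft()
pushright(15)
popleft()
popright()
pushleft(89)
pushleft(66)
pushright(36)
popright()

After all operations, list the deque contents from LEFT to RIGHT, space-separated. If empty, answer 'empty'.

pushleft(86): [86]
pushleft(55): [55, 86]
popleft(): [86]
pushright(15): [86, 15]
popleft(): [15]
popright(): []
pushleft(89): [89]
pushleft(66): [66, 89]
pushright(36): [66, 89, 36]
popright(): [66, 89]

Answer: 66 89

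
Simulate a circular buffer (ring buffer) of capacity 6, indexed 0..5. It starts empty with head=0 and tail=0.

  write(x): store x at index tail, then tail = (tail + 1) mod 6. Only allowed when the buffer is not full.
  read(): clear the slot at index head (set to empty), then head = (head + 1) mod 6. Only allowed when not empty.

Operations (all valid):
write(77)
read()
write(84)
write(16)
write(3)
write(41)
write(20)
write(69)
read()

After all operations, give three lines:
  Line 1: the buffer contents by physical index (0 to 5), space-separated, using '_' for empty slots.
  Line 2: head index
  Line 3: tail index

write(77): buf=[77 _ _ _ _ _], head=0, tail=1, size=1
read(): buf=[_ _ _ _ _ _], head=1, tail=1, size=0
write(84): buf=[_ 84 _ _ _ _], head=1, tail=2, size=1
write(16): buf=[_ 84 16 _ _ _], head=1, tail=3, size=2
write(3): buf=[_ 84 16 3 _ _], head=1, tail=4, size=3
write(41): buf=[_ 84 16 3 41 _], head=1, tail=5, size=4
write(20): buf=[_ 84 16 3 41 20], head=1, tail=0, size=5
write(69): buf=[69 84 16 3 41 20], head=1, tail=1, size=6
read(): buf=[69 _ 16 3 41 20], head=2, tail=1, size=5

Answer: 69 _ 16 3 41 20
2
1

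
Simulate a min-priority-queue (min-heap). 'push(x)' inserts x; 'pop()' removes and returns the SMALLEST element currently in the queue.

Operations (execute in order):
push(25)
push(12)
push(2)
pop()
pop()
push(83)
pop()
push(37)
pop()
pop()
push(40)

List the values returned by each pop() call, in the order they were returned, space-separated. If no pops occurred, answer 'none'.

Answer: 2 12 25 37 83

Derivation:
push(25): heap contents = [25]
push(12): heap contents = [12, 25]
push(2): heap contents = [2, 12, 25]
pop() → 2: heap contents = [12, 25]
pop() → 12: heap contents = [25]
push(83): heap contents = [25, 83]
pop() → 25: heap contents = [83]
push(37): heap contents = [37, 83]
pop() → 37: heap contents = [83]
pop() → 83: heap contents = []
push(40): heap contents = [40]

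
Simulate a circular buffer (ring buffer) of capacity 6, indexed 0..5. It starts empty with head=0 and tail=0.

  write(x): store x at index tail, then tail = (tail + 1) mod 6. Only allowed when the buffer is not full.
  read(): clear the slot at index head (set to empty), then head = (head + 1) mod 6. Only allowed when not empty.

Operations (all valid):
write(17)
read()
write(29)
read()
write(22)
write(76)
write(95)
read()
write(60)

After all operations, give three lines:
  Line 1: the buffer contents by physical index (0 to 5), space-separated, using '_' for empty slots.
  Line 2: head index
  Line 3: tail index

Answer: _ _ _ 76 95 60
3
0

Derivation:
write(17): buf=[17 _ _ _ _ _], head=0, tail=1, size=1
read(): buf=[_ _ _ _ _ _], head=1, tail=1, size=0
write(29): buf=[_ 29 _ _ _ _], head=1, tail=2, size=1
read(): buf=[_ _ _ _ _ _], head=2, tail=2, size=0
write(22): buf=[_ _ 22 _ _ _], head=2, tail=3, size=1
write(76): buf=[_ _ 22 76 _ _], head=2, tail=4, size=2
write(95): buf=[_ _ 22 76 95 _], head=2, tail=5, size=3
read(): buf=[_ _ _ 76 95 _], head=3, tail=5, size=2
write(60): buf=[_ _ _ 76 95 60], head=3, tail=0, size=3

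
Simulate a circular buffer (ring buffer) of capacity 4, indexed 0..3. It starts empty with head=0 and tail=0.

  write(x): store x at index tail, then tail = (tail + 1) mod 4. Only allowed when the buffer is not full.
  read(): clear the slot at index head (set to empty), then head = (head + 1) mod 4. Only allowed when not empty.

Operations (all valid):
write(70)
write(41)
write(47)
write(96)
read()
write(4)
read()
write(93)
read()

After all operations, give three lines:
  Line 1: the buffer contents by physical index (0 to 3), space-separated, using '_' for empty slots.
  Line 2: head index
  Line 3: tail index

write(70): buf=[70 _ _ _], head=0, tail=1, size=1
write(41): buf=[70 41 _ _], head=0, tail=2, size=2
write(47): buf=[70 41 47 _], head=0, tail=3, size=3
write(96): buf=[70 41 47 96], head=0, tail=0, size=4
read(): buf=[_ 41 47 96], head=1, tail=0, size=3
write(4): buf=[4 41 47 96], head=1, tail=1, size=4
read(): buf=[4 _ 47 96], head=2, tail=1, size=3
write(93): buf=[4 93 47 96], head=2, tail=2, size=4
read(): buf=[4 93 _ 96], head=3, tail=2, size=3

Answer: 4 93 _ 96
3
2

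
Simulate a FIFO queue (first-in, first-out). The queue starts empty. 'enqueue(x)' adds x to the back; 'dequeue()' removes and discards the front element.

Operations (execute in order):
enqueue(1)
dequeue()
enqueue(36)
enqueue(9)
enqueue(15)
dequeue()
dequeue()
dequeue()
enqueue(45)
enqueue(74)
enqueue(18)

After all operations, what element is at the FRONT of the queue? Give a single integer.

enqueue(1): queue = [1]
dequeue(): queue = []
enqueue(36): queue = [36]
enqueue(9): queue = [36, 9]
enqueue(15): queue = [36, 9, 15]
dequeue(): queue = [9, 15]
dequeue(): queue = [15]
dequeue(): queue = []
enqueue(45): queue = [45]
enqueue(74): queue = [45, 74]
enqueue(18): queue = [45, 74, 18]

Answer: 45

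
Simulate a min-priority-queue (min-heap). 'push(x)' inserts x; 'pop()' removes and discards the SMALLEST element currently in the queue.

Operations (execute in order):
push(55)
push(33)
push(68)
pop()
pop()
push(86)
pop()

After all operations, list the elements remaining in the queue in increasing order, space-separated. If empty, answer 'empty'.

push(55): heap contents = [55]
push(33): heap contents = [33, 55]
push(68): heap contents = [33, 55, 68]
pop() → 33: heap contents = [55, 68]
pop() → 55: heap contents = [68]
push(86): heap contents = [68, 86]
pop() → 68: heap contents = [86]

Answer: 86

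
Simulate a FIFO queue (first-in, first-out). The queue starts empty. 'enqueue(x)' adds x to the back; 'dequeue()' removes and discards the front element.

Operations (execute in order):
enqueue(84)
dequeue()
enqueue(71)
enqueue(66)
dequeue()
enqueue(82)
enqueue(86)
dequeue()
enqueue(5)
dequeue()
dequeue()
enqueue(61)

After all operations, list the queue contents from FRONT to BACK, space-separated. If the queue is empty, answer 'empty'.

Answer: 5 61

Derivation:
enqueue(84): [84]
dequeue(): []
enqueue(71): [71]
enqueue(66): [71, 66]
dequeue(): [66]
enqueue(82): [66, 82]
enqueue(86): [66, 82, 86]
dequeue(): [82, 86]
enqueue(5): [82, 86, 5]
dequeue(): [86, 5]
dequeue(): [5]
enqueue(61): [5, 61]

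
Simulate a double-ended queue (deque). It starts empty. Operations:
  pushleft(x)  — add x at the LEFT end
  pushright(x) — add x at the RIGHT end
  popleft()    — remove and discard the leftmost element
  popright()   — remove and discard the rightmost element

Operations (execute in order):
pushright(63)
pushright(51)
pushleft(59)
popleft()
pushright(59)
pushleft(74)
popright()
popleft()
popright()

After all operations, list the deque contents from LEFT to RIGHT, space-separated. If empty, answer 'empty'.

Answer: 63

Derivation:
pushright(63): [63]
pushright(51): [63, 51]
pushleft(59): [59, 63, 51]
popleft(): [63, 51]
pushright(59): [63, 51, 59]
pushleft(74): [74, 63, 51, 59]
popright(): [74, 63, 51]
popleft(): [63, 51]
popright(): [63]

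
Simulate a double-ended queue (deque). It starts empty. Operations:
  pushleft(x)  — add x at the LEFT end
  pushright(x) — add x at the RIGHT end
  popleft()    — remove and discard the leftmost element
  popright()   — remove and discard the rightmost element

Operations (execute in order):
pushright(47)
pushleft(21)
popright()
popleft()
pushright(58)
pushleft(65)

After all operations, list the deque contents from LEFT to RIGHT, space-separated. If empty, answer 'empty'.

pushright(47): [47]
pushleft(21): [21, 47]
popright(): [21]
popleft(): []
pushright(58): [58]
pushleft(65): [65, 58]

Answer: 65 58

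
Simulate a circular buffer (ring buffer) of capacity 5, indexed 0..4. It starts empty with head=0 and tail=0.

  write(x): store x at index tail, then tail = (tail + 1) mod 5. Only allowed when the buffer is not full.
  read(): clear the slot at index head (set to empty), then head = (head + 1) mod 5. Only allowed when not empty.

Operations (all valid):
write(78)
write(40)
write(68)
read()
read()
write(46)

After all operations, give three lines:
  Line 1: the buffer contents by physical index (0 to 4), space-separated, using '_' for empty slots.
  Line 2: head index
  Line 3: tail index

write(78): buf=[78 _ _ _ _], head=0, tail=1, size=1
write(40): buf=[78 40 _ _ _], head=0, tail=2, size=2
write(68): buf=[78 40 68 _ _], head=0, tail=3, size=3
read(): buf=[_ 40 68 _ _], head=1, tail=3, size=2
read(): buf=[_ _ 68 _ _], head=2, tail=3, size=1
write(46): buf=[_ _ 68 46 _], head=2, tail=4, size=2

Answer: _ _ 68 46 _
2
4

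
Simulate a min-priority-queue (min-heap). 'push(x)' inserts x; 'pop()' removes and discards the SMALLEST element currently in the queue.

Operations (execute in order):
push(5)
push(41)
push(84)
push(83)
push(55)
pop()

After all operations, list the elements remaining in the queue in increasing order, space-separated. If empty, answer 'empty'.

Answer: 41 55 83 84

Derivation:
push(5): heap contents = [5]
push(41): heap contents = [5, 41]
push(84): heap contents = [5, 41, 84]
push(83): heap contents = [5, 41, 83, 84]
push(55): heap contents = [5, 41, 55, 83, 84]
pop() → 5: heap contents = [41, 55, 83, 84]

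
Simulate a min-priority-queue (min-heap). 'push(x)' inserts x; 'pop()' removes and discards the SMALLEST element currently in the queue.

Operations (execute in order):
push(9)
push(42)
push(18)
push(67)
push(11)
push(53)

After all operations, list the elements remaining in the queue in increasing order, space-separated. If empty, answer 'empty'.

push(9): heap contents = [9]
push(42): heap contents = [9, 42]
push(18): heap contents = [9, 18, 42]
push(67): heap contents = [9, 18, 42, 67]
push(11): heap contents = [9, 11, 18, 42, 67]
push(53): heap contents = [9, 11, 18, 42, 53, 67]

Answer: 9 11 18 42 53 67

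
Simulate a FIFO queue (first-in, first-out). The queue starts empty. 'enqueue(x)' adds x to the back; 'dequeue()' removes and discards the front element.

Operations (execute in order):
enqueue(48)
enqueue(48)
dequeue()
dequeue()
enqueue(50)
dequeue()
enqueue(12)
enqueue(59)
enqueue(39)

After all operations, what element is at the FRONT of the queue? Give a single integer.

enqueue(48): queue = [48]
enqueue(48): queue = [48, 48]
dequeue(): queue = [48]
dequeue(): queue = []
enqueue(50): queue = [50]
dequeue(): queue = []
enqueue(12): queue = [12]
enqueue(59): queue = [12, 59]
enqueue(39): queue = [12, 59, 39]

Answer: 12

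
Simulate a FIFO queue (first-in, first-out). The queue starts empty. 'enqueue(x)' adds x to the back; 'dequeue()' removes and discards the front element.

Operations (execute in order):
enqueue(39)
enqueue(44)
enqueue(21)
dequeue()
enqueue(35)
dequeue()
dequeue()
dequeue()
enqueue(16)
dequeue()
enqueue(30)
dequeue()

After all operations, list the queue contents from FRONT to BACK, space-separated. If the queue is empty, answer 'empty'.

enqueue(39): [39]
enqueue(44): [39, 44]
enqueue(21): [39, 44, 21]
dequeue(): [44, 21]
enqueue(35): [44, 21, 35]
dequeue(): [21, 35]
dequeue(): [35]
dequeue(): []
enqueue(16): [16]
dequeue(): []
enqueue(30): [30]
dequeue(): []

Answer: empty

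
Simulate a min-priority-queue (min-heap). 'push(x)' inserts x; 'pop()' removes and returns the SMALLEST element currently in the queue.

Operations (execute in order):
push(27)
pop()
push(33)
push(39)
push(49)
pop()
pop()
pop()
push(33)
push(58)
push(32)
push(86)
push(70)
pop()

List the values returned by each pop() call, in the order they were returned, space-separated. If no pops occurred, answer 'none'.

push(27): heap contents = [27]
pop() → 27: heap contents = []
push(33): heap contents = [33]
push(39): heap contents = [33, 39]
push(49): heap contents = [33, 39, 49]
pop() → 33: heap contents = [39, 49]
pop() → 39: heap contents = [49]
pop() → 49: heap contents = []
push(33): heap contents = [33]
push(58): heap contents = [33, 58]
push(32): heap contents = [32, 33, 58]
push(86): heap contents = [32, 33, 58, 86]
push(70): heap contents = [32, 33, 58, 70, 86]
pop() → 32: heap contents = [33, 58, 70, 86]

Answer: 27 33 39 49 32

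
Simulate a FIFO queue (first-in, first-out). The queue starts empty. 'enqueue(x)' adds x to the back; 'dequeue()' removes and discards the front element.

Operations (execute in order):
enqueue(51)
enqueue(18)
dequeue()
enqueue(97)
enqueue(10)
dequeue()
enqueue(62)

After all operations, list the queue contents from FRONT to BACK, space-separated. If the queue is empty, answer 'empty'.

enqueue(51): [51]
enqueue(18): [51, 18]
dequeue(): [18]
enqueue(97): [18, 97]
enqueue(10): [18, 97, 10]
dequeue(): [97, 10]
enqueue(62): [97, 10, 62]

Answer: 97 10 62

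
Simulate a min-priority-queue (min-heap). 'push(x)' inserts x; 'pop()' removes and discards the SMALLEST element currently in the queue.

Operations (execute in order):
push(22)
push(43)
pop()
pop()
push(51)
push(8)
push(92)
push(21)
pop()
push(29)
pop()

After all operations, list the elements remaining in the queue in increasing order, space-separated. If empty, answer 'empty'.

Answer: 29 51 92

Derivation:
push(22): heap contents = [22]
push(43): heap contents = [22, 43]
pop() → 22: heap contents = [43]
pop() → 43: heap contents = []
push(51): heap contents = [51]
push(8): heap contents = [8, 51]
push(92): heap contents = [8, 51, 92]
push(21): heap contents = [8, 21, 51, 92]
pop() → 8: heap contents = [21, 51, 92]
push(29): heap contents = [21, 29, 51, 92]
pop() → 21: heap contents = [29, 51, 92]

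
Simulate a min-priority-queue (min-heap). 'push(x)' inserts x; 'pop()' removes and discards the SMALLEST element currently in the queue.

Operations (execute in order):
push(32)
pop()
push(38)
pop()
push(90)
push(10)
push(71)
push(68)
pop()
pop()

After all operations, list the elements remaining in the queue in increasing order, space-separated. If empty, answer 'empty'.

Answer: 71 90

Derivation:
push(32): heap contents = [32]
pop() → 32: heap contents = []
push(38): heap contents = [38]
pop() → 38: heap contents = []
push(90): heap contents = [90]
push(10): heap contents = [10, 90]
push(71): heap contents = [10, 71, 90]
push(68): heap contents = [10, 68, 71, 90]
pop() → 10: heap contents = [68, 71, 90]
pop() → 68: heap contents = [71, 90]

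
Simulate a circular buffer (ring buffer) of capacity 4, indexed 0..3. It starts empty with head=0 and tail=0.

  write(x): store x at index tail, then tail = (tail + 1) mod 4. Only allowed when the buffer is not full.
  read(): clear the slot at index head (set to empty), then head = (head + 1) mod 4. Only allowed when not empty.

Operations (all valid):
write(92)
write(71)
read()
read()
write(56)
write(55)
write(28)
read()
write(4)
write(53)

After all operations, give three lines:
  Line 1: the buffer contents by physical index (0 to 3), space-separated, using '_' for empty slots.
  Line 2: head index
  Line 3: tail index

write(92): buf=[92 _ _ _], head=0, tail=1, size=1
write(71): buf=[92 71 _ _], head=0, tail=2, size=2
read(): buf=[_ 71 _ _], head=1, tail=2, size=1
read(): buf=[_ _ _ _], head=2, tail=2, size=0
write(56): buf=[_ _ 56 _], head=2, tail=3, size=1
write(55): buf=[_ _ 56 55], head=2, tail=0, size=2
write(28): buf=[28 _ 56 55], head=2, tail=1, size=3
read(): buf=[28 _ _ 55], head=3, tail=1, size=2
write(4): buf=[28 4 _ 55], head=3, tail=2, size=3
write(53): buf=[28 4 53 55], head=3, tail=3, size=4

Answer: 28 4 53 55
3
3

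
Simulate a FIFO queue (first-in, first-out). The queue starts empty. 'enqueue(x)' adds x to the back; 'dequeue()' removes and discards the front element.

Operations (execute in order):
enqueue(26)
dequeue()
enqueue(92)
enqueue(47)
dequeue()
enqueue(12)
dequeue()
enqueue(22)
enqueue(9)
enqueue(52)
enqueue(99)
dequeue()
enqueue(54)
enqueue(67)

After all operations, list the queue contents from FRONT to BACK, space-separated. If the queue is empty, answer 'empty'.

Answer: 22 9 52 99 54 67

Derivation:
enqueue(26): [26]
dequeue(): []
enqueue(92): [92]
enqueue(47): [92, 47]
dequeue(): [47]
enqueue(12): [47, 12]
dequeue(): [12]
enqueue(22): [12, 22]
enqueue(9): [12, 22, 9]
enqueue(52): [12, 22, 9, 52]
enqueue(99): [12, 22, 9, 52, 99]
dequeue(): [22, 9, 52, 99]
enqueue(54): [22, 9, 52, 99, 54]
enqueue(67): [22, 9, 52, 99, 54, 67]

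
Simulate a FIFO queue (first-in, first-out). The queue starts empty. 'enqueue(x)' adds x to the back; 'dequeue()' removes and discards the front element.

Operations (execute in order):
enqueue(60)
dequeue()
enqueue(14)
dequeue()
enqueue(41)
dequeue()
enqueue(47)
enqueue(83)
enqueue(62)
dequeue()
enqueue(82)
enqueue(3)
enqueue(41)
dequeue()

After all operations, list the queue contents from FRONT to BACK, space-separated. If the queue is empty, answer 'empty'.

enqueue(60): [60]
dequeue(): []
enqueue(14): [14]
dequeue(): []
enqueue(41): [41]
dequeue(): []
enqueue(47): [47]
enqueue(83): [47, 83]
enqueue(62): [47, 83, 62]
dequeue(): [83, 62]
enqueue(82): [83, 62, 82]
enqueue(3): [83, 62, 82, 3]
enqueue(41): [83, 62, 82, 3, 41]
dequeue(): [62, 82, 3, 41]

Answer: 62 82 3 41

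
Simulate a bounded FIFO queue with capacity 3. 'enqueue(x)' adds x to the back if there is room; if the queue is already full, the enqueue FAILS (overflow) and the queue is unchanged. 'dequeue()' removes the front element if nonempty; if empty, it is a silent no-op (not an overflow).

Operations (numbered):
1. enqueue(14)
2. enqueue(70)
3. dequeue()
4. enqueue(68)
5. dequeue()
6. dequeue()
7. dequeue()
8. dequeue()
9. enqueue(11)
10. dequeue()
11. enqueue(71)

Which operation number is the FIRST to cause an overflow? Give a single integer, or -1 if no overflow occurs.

1. enqueue(14): size=1
2. enqueue(70): size=2
3. dequeue(): size=1
4. enqueue(68): size=2
5. dequeue(): size=1
6. dequeue(): size=0
7. dequeue(): empty, no-op, size=0
8. dequeue(): empty, no-op, size=0
9. enqueue(11): size=1
10. dequeue(): size=0
11. enqueue(71): size=1

Answer: -1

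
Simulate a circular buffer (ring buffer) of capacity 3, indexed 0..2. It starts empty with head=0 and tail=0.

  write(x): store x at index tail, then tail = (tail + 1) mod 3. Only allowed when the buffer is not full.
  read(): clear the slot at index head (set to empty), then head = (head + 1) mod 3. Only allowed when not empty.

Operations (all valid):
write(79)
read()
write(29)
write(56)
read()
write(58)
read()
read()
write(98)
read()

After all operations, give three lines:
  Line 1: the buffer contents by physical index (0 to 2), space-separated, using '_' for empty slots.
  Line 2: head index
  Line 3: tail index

write(79): buf=[79 _ _], head=0, tail=1, size=1
read(): buf=[_ _ _], head=1, tail=1, size=0
write(29): buf=[_ 29 _], head=1, tail=2, size=1
write(56): buf=[_ 29 56], head=1, tail=0, size=2
read(): buf=[_ _ 56], head=2, tail=0, size=1
write(58): buf=[58 _ 56], head=2, tail=1, size=2
read(): buf=[58 _ _], head=0, tail=1, size=1
read(): buf=[_ _ _], head=1, tail=1, size=0
write(98): buf=[_ 98 _], head=1, tail=2, size=1
read(): buf=[_ _ _], head=2, tail=2, size=0

Answer: _ _ _
2
2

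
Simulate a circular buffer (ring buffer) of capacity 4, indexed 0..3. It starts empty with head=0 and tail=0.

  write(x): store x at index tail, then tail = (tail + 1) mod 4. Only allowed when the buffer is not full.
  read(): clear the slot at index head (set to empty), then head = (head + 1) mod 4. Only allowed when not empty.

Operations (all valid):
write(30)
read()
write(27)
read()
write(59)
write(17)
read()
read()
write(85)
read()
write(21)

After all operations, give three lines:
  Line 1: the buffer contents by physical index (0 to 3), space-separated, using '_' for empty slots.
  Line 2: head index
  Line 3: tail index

write(30): buf=[30 _ _ _], head=0, tail=1, size=1
read(): buf=[_ _ _ _], head=1, tail=1, size=0
write(27): buf=[_ 27 _ _], head=1, tail=2, size=1
read(): buf=[_ _ _ _], head=2, tail=2, size=0
write(59): buf=[_ _ 59 _], head=2, tail=3, size=1
write(17): buf=[_ _ 59 17], head=2, tail=0, size=2
read(): buf=[_ _ _ 17], head=3, tail=0, size=1
read(): buf=[_ _ _ _], head=0, tail=0, size=0
write(85): buf=[85 _ _ _], head=0, tail=1, size=1
read(): buf=[_ _ _ _], head=1, tail=1, size=0
write(21): buf=[_ 21 _ _], head=1, tail=2, size=1

Answer: _ 21 _ _
1
2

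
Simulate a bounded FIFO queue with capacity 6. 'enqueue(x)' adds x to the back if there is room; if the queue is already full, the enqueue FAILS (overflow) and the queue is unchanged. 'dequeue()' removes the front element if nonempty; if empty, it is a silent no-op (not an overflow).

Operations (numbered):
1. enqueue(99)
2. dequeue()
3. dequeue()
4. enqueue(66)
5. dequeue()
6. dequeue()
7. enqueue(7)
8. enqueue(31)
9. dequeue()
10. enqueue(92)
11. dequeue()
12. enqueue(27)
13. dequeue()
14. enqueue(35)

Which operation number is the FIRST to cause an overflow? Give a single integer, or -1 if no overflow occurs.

1. enqueue(99): size=1
2. dequeue(): size=0
3. dequeue(): empty, no-op, size=0
4. enqueue(66): size=1
5. dequeue(): size=0
6. dequeue(): empty, no-op, size=0
7. enqueue(7): size=1
8. enqueue(31): size=2
9. dequeue(): size=1
10. enqueue(92): size=2
11. dequeue(): size=1
12. enqueue(27): size=2
13. dequeue(): size=1
14. enqueue(35): size=2

Answer: -1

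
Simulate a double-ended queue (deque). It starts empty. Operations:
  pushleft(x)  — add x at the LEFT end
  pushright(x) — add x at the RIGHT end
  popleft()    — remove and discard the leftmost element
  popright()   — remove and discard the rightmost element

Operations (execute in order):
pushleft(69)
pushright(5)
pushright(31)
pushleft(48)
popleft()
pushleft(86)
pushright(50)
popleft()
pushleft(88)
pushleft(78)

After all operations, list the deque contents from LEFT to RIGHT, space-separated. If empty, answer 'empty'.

pushleft(69): [69]
pushright(5): [69, 5]
pushright(31): [69, 5, 31]
pushleft(48): [48, 69, 5, 31]
popleft(): [69, 5, 31]
pushleft(86): [86, 69, 5, 31]
pushright(50): [86, 69, 5, 31, 50]
popleft(): [69, 5, 31, 50]
pushleft(88): [88, 69, 5, 31, 50]
pushleft(78): [78, 88, 69, 5, 31, 50]

Answer: 78 88 69 5 31 50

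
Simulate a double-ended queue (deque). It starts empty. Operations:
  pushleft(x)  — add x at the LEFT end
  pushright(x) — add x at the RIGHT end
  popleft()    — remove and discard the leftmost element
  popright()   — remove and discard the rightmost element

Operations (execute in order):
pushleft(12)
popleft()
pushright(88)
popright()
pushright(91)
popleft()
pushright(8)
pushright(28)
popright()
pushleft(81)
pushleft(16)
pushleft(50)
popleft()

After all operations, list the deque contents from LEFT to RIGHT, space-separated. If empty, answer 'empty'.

Answer: 16 81 8

Derivation:
pushleft(12): [12]
popleft(): []
pushright(88): [88]
popright(): []
pushright(91): [91]
popleft(): []
pushright(8): [8]
pushright(28): [8, 28]
popright(): [8]
pushleft(81): [81, 8]
pushleft(16): [16, 81, 8]
pushleft(50): [50, 16, 81, 8]
popleft(): [16, 81, 8]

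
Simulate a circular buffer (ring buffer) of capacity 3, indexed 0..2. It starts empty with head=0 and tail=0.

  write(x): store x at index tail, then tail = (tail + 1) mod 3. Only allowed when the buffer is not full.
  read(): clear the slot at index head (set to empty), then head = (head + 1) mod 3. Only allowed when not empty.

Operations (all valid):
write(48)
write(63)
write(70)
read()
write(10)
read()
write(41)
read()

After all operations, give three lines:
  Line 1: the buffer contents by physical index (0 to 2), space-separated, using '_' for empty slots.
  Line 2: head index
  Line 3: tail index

Answer: 10 41 _
0
2

Derivation:
write(48): buf=[48 _ _], head=0, tail=1, size=1
write(63): buf=[48 63 _], head=0, tail=2, size=2
write(70): buf=[48 63 70], head=0, tail=0, size=3
read(): buf=[_ 63 70], head=1, tail=0, size=2
write(10): buf=[10 63 70], head=1, tail=1, size=3
read(): buf=[10 _ 70], head=2, tail=1, size=2
write(41): buf=[10 41 70], head=2, tail=2, size=3
read(): buf=[10 41 _], head=0, tail=2, size=2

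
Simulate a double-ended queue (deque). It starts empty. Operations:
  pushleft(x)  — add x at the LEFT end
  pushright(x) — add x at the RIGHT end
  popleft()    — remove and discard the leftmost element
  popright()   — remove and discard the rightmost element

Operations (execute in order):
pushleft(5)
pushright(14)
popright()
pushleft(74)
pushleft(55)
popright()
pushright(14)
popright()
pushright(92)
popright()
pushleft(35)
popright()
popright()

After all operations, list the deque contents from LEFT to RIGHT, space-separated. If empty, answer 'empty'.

pushleft(5): [5]
pushright(14): [5, 14]
popright(): [5]
pushleft(74): [74, 5]
pushleft(55): [55, 74, 5]
popright(): [55, 74]
pushright(14): [55, 74, 14]
popright(): [55, 74]
pushright(92): [55, 74, 92]
popright(): [55, 74]
pushleft(35): [35, 55, 74]
popright(): [35, 55]
popright(): [35]

Answer: 35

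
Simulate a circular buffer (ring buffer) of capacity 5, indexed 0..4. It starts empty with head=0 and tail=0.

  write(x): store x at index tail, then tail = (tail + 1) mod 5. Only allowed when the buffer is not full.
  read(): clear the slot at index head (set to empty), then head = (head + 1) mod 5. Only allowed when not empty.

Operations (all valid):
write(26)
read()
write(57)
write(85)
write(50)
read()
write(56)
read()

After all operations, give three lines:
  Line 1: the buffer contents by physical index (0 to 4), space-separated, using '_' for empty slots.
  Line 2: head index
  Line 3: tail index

Answer: _ _ _ 50 56
3
0

Derivation:
write(26): buf=[26 _ _ _ _], head=0, tail=1, size=1
read(): buf=[_ _ _ _ _], head=1, tail=1, size=0
write(57): buf=[_ 57 _ _ _], head=1, tail=2, size=1
write(85): buf=[_ 57 85 _ _], head=1, tail=3, size=2
write(50): buf=[_ 57 85 50 _], head=1, tail=4, size=3
read(): buf=[_ _ 85 50 _], head=2, tail=4, size=2
write(56): buf=[_ _ 85 50 56], head=2, tail=0, size=3
read(): buf=[_ _ _ 50 56], head=3, tail=0, size=2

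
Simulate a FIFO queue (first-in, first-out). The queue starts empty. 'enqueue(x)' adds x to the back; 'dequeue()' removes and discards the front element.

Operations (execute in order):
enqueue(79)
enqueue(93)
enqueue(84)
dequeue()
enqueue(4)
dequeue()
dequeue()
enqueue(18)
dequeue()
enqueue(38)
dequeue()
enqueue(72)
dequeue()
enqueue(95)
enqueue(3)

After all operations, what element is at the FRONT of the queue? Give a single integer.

Answer: 72

Derivation:
enqueue(79): queue = [79]
enqueue(93): queue = [79, 93]
enqueue(84): queue = [79, 93, 84]
dequeue(): queue = [93, 84]
enqueue(4): queue = [93, 84, 4]
dequeue(): queue = [84, 4]
dequeue(): queue = [4]
enqueue(18): queue = [4, 18]
dequeue(): queue = [18]
enqueue(38): queue = [18, 38]
dequeue(): queue = [38]
enqueue(72): queue = [38, 72]
dequeue(): queue = [72]
enqueue(95): queue = [72, 95]
enqueue(3): queue = [72, 95, 3]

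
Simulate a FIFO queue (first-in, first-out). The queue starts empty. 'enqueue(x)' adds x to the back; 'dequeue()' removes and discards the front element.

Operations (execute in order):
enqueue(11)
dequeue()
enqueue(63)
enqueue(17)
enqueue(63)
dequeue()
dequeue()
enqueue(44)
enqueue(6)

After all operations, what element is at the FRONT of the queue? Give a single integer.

enqueue(11): queue = [11]
dequeue(): queue = []
enqueue(63): queue = [63]
enqueue(17): queue = [63, 17]
enqueue(63): queue = [63, 17, 63]
dequeue(): queue = [17, 63]
dequeue(): queue = [63]
enqueue(44): queue = [63, 44]
enqueue(6): queue = [63, 44, 6]

Answer: 63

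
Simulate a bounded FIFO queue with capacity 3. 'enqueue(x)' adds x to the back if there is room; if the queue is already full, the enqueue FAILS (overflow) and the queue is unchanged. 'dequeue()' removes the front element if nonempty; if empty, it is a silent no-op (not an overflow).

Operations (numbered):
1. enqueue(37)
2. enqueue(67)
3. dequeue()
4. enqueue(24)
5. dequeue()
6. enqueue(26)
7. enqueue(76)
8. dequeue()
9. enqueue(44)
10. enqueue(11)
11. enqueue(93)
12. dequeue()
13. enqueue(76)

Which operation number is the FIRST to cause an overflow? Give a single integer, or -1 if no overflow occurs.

Answer: 10

Derivation:
1. enqueue(37): size=1
2. enqueue(67): size=2
3. dequeue(): size=1
4. enqueue(24): size=2
5. dequeue(): size=1
6. enqueue(26): size=2
7. enqueue(76): size=3
8. dequeue(): size=2
9. enqueue(44): size=3
10. enqueue(11): size=3=cap → OVERFLOW (fail)
11. enqueue(93): size=3=cap → OVERFLOW (fail)
12. dequeue(): size=2
13. enqueue(76): size=3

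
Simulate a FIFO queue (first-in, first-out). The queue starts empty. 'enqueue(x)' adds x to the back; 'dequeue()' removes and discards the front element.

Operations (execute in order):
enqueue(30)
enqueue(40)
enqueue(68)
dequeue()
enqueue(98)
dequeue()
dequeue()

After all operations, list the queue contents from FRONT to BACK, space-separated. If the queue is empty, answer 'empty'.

enqueue(30): [30]
enqueue(40): [30, 40]
enqueue(68): [30, 40, 68]
dequeue(): [40, 68]
enqueue(98): [40, 68, 98]
dequeue(): [68, 98]
dequeue(): [98]

Answer: 98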